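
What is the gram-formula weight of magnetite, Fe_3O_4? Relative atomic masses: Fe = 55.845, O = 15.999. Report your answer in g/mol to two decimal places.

Fe: 3 × 55.845 = 167.5350
O: 4 × 15.999 = 63.9960
Summing the contributions gives the formula mass.

231.53 g/mol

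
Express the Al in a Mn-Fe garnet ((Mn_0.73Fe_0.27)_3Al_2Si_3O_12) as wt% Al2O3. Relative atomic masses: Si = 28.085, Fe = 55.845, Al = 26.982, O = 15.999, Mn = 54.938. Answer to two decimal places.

20.57 wt%

M((Mn_0.73Fe_0.27)_3Al_2Si_3O_12) = 495.756 g/mol; M(Al2O3) = 101.961 g/mol.
Moles Al2O3 per formula unit = 2 Al ÷ 2 = 1.0000.
Al2O3 fraction = (1.0000 × 101.961) / 495.756 = 101.961/495.756 = 0.2057.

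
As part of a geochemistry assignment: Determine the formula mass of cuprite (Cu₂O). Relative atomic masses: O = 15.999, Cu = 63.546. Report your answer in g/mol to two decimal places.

143.09 g/mol

M = 2*63.546 + 1*15.999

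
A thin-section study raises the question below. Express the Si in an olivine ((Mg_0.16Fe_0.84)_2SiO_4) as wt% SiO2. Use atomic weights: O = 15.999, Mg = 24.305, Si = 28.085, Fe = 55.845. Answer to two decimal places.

31.02 wt%

Molar mass of (Mg_0.16Fe_0.84)_2SiO_4 = 0.32*24.305 + 1.68*55.845 + 1*28.085 + 4*15.999 = 193.678 g/mol.
Each formula unit contains 1 Si, equivalent to 1/1 = 1.0000 mol SiO2.
M(SiO2) = 1×28.085 + 2×15.999 = 60.083 g/mol.
Mass of SiO2 per formula unit = 1.0000 × 60.083 = 60.083 g.
SiO2 wt% = 60.083 / 193.678 × 100 = 31.02%.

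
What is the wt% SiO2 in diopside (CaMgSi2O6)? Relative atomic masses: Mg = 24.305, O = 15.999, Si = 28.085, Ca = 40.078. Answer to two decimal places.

55.49 wt%

M(CaMgSi2O6) = 216.547 g/mol; M(SiO2) = 60.083 g/mol.
Moles SiO2 per formula unit = 2 Si ÷ 1 = 2.0000.
SiO2 fraction = (2.0000 × 60.083) / 216.547 = 120.166/216.547 = 0.5549.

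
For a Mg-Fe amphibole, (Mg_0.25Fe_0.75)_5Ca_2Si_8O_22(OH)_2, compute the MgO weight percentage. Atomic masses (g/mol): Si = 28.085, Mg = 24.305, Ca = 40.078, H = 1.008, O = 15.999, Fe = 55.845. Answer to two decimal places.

5.41 wt%

M((Mg_0.25Fe_0.75)_5Ca_2Si_8O_22(OH)_2) = 930.628 g/mol; M(MgO) = 40.304 g/mol.
Moles MgO per formula unit = 1.25 Mg ÷ 1 = 1.2500.
MgO fraction = (1.2500 × 40.304) / 930.628 = 50.380/930.628 = 0.0541.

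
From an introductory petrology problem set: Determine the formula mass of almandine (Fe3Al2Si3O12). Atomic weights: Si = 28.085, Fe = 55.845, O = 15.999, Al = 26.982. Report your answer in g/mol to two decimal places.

Fe: 3 × 55.845 = 167.5350
Al: 2 × 26.982 = 53.9640
Si: 3 × 28.085 = 84.2550
O: 12 × 15.999 = 191.9880
Summing the contributions gives the formula mass.

497.74 g/mol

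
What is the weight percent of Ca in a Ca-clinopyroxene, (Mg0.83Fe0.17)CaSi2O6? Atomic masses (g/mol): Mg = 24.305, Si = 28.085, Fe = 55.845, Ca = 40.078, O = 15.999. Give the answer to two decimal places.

18.06 mass %

Formula mass = 0.83×24.305 + 0.17×55.845 + 1×40.078 + 2×28.085 + 6×15.999 = 221.909 g/mol, of which 40.078 g is Ca.
So Ca makes up 40.078/221.909 = 0.1806 of the mass, i.e. 18.06%.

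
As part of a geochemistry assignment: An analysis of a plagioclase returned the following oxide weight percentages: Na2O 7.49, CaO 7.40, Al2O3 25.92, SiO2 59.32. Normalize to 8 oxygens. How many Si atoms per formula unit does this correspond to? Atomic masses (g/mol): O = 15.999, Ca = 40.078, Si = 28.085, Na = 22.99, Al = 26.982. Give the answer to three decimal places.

2.642 Si apfu

Na2O: 7.49/61.979 = 0.12085 mol → 0.24170 mol Na, 0.12085 mol O.
CaO: 7.40/56.077 = 0.13196 mol → 0.13196 mol Ca, 0.13196 mol O.
Al2O3: 25.92/101.961 = 0.25421 mol → 0.50842 mol Al, 0.76263 mol O.
SiO2: 59.32/60.083 = 0.98730 mol → 0.98730 mol Si, 1.97460 mol O.
Total oxygen = 2.99004 mol. Normalization factor = 8/2.99004 = 2.67555.
Si per 8 O = 0.98730 × 2.67555 = 2.642.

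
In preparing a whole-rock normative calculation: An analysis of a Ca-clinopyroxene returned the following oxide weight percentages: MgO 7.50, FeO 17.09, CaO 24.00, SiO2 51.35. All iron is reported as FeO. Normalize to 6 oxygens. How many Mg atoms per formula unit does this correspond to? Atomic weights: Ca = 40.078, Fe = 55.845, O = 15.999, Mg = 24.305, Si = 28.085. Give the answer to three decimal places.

7.50 wt% MgO ÷ 40.304 g/mol = 0.18609 mol, giving 0.18609 Mg and 0.18609 O.
17.09 wt% FeO ÷ 71.844 g/mol = 0.23788 mol, giving 0.23788 Fe and 0.23788 O.
24.00 wt% CaO ÷ 56.077 g/mol = 0.42798 mol, giving 0.42798 Ca and 0.42798 O.
51.35 wt% SiO2 ÷ 60.083 g/mol = 0.85465 mol, giving 0.85465 Si and 1.70930 O.
Oxygen sums to 2.56125; scaling by 6/2.56125 = 2.34261 puts the formula on 6 O.
Mg: 0.18609 × 2.34261 = 0.436 atoms per formula unit.

0.436 Mg apfu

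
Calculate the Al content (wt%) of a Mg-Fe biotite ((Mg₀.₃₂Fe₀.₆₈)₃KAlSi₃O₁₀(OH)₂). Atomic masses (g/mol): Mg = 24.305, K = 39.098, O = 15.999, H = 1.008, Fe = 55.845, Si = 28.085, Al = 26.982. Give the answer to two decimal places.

5.60 wt%

Formula mass = 0.96·24.305 + 2.04·55.845 + 1·39.098 + 1·26.982 + 3·28.085 + 12·15.999 + 2·1.008 = 481.596 g/mol, of which 26.982 g is Al.
So Al makes up 26.982/481.596 = 0.0560 of the mass, i.e. 5.60%.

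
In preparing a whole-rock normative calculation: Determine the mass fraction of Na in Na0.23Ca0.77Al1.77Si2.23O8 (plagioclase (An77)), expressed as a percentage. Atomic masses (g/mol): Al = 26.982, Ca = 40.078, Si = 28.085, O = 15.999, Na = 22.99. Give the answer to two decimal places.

M(Na0.23Ca0.77Al1.77Si2.23O8) = 274.527 g/mol.
Na contributes 0.23 × 22.99 = 5.288 g per mole.
5.288/274.527 = 0.0193 → 1.93%.

1.93 weight percent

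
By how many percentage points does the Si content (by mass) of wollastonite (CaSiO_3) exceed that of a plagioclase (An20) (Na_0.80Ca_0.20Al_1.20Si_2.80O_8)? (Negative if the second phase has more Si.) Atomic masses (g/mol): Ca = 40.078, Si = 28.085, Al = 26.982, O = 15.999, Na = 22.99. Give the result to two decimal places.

-5.45 percentage points

First mineral: 28.085 g Si in 116.160 g formula = 24.18 wt% Si.
Second mineral: 78.638 g Si in 265.416 g formula = 29.63 wt% Si.
24.18% − 29.63% gives a difference of -5.45 percentage points.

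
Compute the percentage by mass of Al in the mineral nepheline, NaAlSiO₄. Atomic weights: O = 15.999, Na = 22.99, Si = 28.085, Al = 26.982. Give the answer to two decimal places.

Formula mass = 1×22.99 + 1×26.982 + 1×28.085 + 4×15.999 = 142.053 g/mol, of which 26.982 g is Al.
So Al makes up 26.982/142.053 = 0.1899 of the mass, i.e. 18.99%.

18.99 mass %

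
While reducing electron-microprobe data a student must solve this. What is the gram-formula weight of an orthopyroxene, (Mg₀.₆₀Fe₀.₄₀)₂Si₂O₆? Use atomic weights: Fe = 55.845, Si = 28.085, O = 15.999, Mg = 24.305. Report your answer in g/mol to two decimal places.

226.01 g/mol

The formula mass is the sum 1.20*24.305 + 0.80*55.845 + 2*28.085 + 6*15.999.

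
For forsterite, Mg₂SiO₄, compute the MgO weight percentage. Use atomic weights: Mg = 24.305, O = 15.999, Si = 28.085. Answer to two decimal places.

M(Mg₂SiO₄) = 140.691 g/mol; M(MgO) = 40.304 g/mol.
Moles MgO per formula unit = 2 Mg ÷ 1 = 2.0000.
MgO fraction = (2.0000 × 40.304) / 140.691 = 80.608/140.691 = 0.5729.

57.29 wt%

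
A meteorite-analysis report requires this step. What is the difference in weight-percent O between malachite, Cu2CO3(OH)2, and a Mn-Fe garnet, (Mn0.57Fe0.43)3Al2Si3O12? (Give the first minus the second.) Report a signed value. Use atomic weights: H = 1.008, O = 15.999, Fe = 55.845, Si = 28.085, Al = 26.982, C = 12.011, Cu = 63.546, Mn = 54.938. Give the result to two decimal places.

O in Cu2CO3(OH)2: molar mass 221.114 g/mol; 5×15.999 = 79.995 g → 36.18 wt%.
O in (Mn0.57Fe0.43)3Al2Si3O12: molar mass 496.191 g/mol; 12×15.999 = 191.988 g → 38.69 wt%.
Difference = 36.18 − 38.69 = -2.51 percentage points.

-2.51 percentage points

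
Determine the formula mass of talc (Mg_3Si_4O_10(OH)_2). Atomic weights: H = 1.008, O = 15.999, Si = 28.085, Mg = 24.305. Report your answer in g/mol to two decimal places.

M = 3*24.305 + 4*28.085 + 12*15.999 + 2*1.008

379.26 g/mol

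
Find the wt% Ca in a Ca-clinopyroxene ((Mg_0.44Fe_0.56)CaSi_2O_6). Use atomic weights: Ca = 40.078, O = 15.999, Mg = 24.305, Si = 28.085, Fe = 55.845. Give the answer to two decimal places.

17.11 mass %

Formula mass = 0.44·24.305 + 0.56·55.845 + 1·40.078 + 2·28.085 + 6·15.999 = 234.209 g/mol, of which 40.078 g is Ca.
So Ca makes up 40.078/234.209 = 0.1711 of the mass, i.e. 17.11%.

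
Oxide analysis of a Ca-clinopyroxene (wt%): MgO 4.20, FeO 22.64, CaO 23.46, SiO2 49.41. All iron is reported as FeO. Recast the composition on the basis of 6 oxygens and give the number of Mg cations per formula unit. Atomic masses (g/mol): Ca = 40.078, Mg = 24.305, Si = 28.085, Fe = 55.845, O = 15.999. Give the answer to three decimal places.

4.20 wt% MgO ÷ 40.304 g/mol = 0.10421 mol, giving 0.10421 Mg and 0.10421 O.
22.64 wt% FeO ÷ 71.844 g/mol = 0.31513 mol, giving 0.31513 Fe and 0.31513 O.
23.46 wt% CaO ÷ 56.077 g/mol = 0.41835 mol, giving 0.41835 Ca and 0.41835 O.
49.41 wt% SiO2 ÷ 60.083 g/mol = 0.82236 mol, giving 0.82236 Si and 1.64472 O.
Oxygen sums to 2.48241; scaling by 6/2.48241 = 2.41701 puts the formula on 6 O.
Mg: 0.10421 × 2.41701 = 0.252 atoms per formula unit.

0.252 Mg apfu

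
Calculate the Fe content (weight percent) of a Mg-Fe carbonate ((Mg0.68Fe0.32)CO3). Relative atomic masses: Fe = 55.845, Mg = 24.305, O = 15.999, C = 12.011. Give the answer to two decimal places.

18.93 weight percent

M((Mg0.68Fe0.32)CO3) = 94.406 g/mol.
Fe contributes 0.32 × 55.845 = 17.870 g per mole.
17.870/94.406 = 0.1893 → 18.93%.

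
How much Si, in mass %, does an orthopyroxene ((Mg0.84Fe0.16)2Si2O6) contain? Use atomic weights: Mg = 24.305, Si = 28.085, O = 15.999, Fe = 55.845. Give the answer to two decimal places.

26.64 mass %

Molar mass of (Mg0.84Fe0.16)2Si2O6: 1.68*24.305 + 0.32*55.845 + 2*28.085 + 6*15.999 = 210.867 g/mol.
Mass of Si per formula unit: 2 × 28.085 = 56.170 g.
Weight fraction Si = 56.170 / 210.867 = 0.2664.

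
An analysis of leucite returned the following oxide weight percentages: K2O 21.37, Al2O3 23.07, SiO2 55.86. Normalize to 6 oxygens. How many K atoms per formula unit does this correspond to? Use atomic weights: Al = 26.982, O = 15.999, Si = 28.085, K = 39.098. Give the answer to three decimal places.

K2O: 21.37/94.195 = 0.22687 mol → 0.45374 mol K, 0.22687 mol O.
Al2O3: 23.07/101.961 = 0.22626 mol → 0.45252 mol Al, 0.67878 mol O.
SiO2: 55.86/60.083 = 0.92971 mol → 0.92971 mol Si, 1.85942 mol O.
Total oxygen = 2.76507 mol. Normalization factor = 6/2.76507 = 2.16993.
K per 6 O = 0.45374 × 2.16993 = 0.985.

0.985 K apfu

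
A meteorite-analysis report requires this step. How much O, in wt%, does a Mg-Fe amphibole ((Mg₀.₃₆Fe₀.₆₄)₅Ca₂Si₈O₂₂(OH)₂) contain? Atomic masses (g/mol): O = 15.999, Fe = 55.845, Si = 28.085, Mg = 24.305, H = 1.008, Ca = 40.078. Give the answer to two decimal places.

42.04 wt%

M((Mg₀.₃₆Fe₀.₆₄)₅Ca₂Si₈O₂₂(OH)₂) = 913.281 g/mol.
O contributes 24 × 15.999 = 383.976 g per mole.
383.976/913.281 = 0.4204 → 42.04%.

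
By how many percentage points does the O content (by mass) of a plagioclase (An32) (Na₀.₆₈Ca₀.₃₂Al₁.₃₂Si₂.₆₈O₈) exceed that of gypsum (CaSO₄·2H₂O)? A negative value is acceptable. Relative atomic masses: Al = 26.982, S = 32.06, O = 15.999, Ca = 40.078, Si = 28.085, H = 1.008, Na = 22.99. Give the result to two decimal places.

O in Na₀.₆₈Ca₀.₃₂Al₁.₃₂Si₂.₆₈O₈: molar mass 267.334 g/mol; 8×15.999 = 127.992 g → 47.88 wt%.
O in CaSO₄·2H₂O: molar mass 172.164 g/mol; 6×15.999 = 95.994 g → 55.76 wt%.
Difference = 47.88 − 55.76 = -7.88 percentage points.

-7.88 percentage points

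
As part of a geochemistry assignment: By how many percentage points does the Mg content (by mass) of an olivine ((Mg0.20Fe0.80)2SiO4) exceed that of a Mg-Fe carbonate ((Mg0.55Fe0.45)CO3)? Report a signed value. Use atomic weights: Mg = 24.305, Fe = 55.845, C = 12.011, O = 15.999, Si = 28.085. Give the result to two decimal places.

-8.48 percentage points

Mg in (Mg0.20Fe0.80)2SiO4: molar mass 191.155 g/mol; 0.40×24.305 = 9.722 g → 5.09 wt%.
Mg in (Mg0.55Fe0.45)CO3: molar mass 98.506 g/mol; 0.55×24.305 = 13.368 g → 13.57 wt%.
Difference = 5.09 − 13.57 = -8.48 percentage points.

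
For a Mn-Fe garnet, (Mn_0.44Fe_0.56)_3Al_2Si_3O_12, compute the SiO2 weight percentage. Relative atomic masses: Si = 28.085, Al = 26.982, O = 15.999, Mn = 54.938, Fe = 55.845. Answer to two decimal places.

Molar mass of (Mn_0.44Fe_0.56)_3Al_2Si_3O_12 = 1.32×54.938 + 1.68×55.845 + 2×26.982 + 3×28.085 + 12×15.999 = 496.545 g/mol.
Each formula unit contains 3 Si, equivalent to 3/1 = 3.0000 mol SiO2.
M(SiO2) = 1×28.085 + 2×15.999 = 60.083 g/mol.
Mass of SiO2 per formula unit = 3.0000 × 60.083 = 180.249 g.
SiO2 wt% = 180.249 / 496.545 × 100 = 36.30%.

36.30 wt%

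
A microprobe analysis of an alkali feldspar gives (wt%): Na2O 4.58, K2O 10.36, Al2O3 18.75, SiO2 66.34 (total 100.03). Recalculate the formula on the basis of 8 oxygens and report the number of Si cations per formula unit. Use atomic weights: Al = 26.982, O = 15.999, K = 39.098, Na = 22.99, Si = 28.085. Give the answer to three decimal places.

3.001 Si apfu

4.58 wt% Na2O ÷ 61.979 g/mol = 0.07390 mol, giving 0.14780 Na and 0.07390 O.
10.36 wt% K2O ÷ 94.195 g/mol = 0.10998 mol, giving 0.21996 K and 0.10998 O.
18.75 wt% Al2O3 ÷ 101.961 g/mol = 0.18389 mol, giving 0.36778 Al and 0.55167 O.
66.34 wt% SiO2 ÷ 60.083 g/mol = 1.10414 mol, giving 1.10414 Si and 2.20828 O.
Oxygen sums to 2.94383; scaling by 8/2.94383 = 2.71755 puts the formula on 8 O.
Si: 1.10414 × 2.71755 = 3.001 atoms per formula unit.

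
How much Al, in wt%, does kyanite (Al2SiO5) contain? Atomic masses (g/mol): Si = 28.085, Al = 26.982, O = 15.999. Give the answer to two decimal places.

M(Al2SiO5) = 162.044 g/mol.
Al contributes 2 × 26.982 = 53.964 g per mole.
53.964/162.044 = 0.3330 → 33.30%.

33.30 wt%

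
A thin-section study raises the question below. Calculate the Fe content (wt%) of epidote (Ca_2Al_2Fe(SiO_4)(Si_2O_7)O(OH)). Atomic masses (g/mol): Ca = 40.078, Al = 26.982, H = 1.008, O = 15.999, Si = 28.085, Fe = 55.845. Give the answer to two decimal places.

M(Ca_2Al_2Fe(SiO_4)(Si_2O_7)O(OH)) = 483.215 g/mol.
Fe contributes 1 × 55.845 = 55.845 g per mole.
55.845/483.215 = 0.1156 → 11.56%.

11.56 wt%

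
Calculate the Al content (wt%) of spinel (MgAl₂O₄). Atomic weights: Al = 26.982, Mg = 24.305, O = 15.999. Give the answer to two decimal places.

Formula mass = 1·24.305 + 2·26.982 + 4·15.999 = 142.265 g/mol, of which 53.964 g is Al.
So Al makes up 53.964/142.265 = 0.3793 of the mass, i.e. 37.93%.

37.93 wt%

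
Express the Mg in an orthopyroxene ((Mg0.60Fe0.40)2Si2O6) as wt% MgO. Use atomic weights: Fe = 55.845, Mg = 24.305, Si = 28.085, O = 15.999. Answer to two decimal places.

21.40 wt%

Molar mass of (Mg0.60Fe0.40)2Si2O6 = 1.20*24.305 + 0.80*55.845 + 2*28.085 + 6*15.999 = 226.006 g/mol.
Each formula unit contains 1.20 Mg, equivalent to 1.20/1 = 1.2000 mol MgO.
M(MgO) = 1×24.305 + 1×15.999 = 40.304 g/mol.
Mass of MgO per formula unit = 1.2000 × 40.304 = 48.365 g.
MgO wt% = 48.365 / 226.006 × 100 = 21.40%.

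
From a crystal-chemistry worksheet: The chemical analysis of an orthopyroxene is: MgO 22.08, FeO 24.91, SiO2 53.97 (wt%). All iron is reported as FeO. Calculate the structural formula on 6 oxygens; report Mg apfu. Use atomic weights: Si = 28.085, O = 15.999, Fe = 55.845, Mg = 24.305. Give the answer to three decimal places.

1.221 Mg apfu

MgO: 22.08/40.304 = 0.54784 mol → 0.54784 mol Mg, 0.54784 mol O.
FeO: 24.91/71.844 = 0.34672 mol → 0.34672 mol Fe, 0.34672 mol O.
SiO2: 53.97/60.083 = 0.89826 mol → 0.89826 mol Si, 1.79652 mol O.
Total oxygen = 2.69108 mol. Normalization factor = 6/2.69108 = 2.22959.
Mg per 6 O = 0.54784 × 2.22959 = 1.221.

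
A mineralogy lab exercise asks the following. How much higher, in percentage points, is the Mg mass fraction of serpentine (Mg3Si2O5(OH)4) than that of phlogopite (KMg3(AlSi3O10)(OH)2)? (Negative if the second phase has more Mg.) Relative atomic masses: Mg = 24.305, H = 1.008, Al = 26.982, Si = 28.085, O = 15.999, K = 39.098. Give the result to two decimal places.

8.84 percentage points

Mg in Mg3Si2O5(OH)4: molar mass 277.108 g/mol; 3×24.305 = 72.915 g → 26.31 wt%.
Mg in KMg3(AlSi3O10)(OH)2: molar mass 417.254 g/mol; 3×24.305 = 72.915 g → 17.47 wt%.
Difference = 26.31 − 17.47 = 8.84 percentage points.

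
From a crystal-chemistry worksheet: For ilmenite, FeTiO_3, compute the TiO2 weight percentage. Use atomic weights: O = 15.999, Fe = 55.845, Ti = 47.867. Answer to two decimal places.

52.64 wt%

Formula mass = 151.709 g/mol.
1 Ti → 1.0000 mol TiO2 per formula unit; M(TiO2) = 79.865, so TiO2 mass = 79.865 g.
79.865/151.709 × 100 = 52.64 wt%.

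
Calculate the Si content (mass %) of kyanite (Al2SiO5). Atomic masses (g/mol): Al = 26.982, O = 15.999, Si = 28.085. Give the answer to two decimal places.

Formula mass = 2·26.982 + 1·28.085 + 5·15.999 = 162.044 g/mol, of which 28.085 g is Si.
So Si makes up 28.085/162.044 = 0.1733 of the mass, i.e. 17.33%.

17.33 mass %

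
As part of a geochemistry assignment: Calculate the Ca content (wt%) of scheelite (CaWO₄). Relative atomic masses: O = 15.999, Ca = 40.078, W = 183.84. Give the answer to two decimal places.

Molar mass of CaWO₄: 1·40.078 + 1·183.84 + 4·15.999 = 287.914 g/mol.
Mass of Ca per formula unit: 1 × 40.078 = 40.078 g.
Weight fraction Ca = 40.078 / 287.914 = 0.1392.

13.92 wt%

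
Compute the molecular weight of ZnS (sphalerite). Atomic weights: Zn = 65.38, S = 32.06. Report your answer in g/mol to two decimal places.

97.44 g/mol

The formula mass is the sum 1×65.38 + 1×32.06.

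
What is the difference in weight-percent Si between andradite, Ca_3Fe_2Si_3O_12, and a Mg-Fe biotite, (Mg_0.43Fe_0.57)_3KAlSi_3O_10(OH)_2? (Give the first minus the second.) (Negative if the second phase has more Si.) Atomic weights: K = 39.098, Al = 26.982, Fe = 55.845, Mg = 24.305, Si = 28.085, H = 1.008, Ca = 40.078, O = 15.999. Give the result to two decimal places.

-1.30 percentage points

M(Ca_3Fe_2Si_3O_12) = 508.167 g/mol, so wt% Si = 84.255/508.167 × 100 = 16.58%.
M((Mg_0.43Fe_0.57)_3KAlSi_3O_10(OH)_2) = 471.187 g/mol, so wt% Si = 84.255/471.187 × 100 = 17.88%.
16.58 − 17.88 = -1.30 pp.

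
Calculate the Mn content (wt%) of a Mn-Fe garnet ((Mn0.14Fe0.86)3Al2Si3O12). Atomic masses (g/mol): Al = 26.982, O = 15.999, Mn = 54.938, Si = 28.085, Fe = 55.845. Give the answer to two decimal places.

4.64 wt%

M((Mn0.14Fe0.86)3Al2Si3O12) = 497.361 g/mol.
Mn contributes 0.42 × 54.938 = 23.074 g per mole.
23.074/497.361 = 0.0464 → 4.64%.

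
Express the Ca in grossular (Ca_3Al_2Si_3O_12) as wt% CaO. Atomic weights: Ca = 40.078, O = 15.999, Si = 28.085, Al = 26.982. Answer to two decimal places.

37.35 wt%

M(Ca_3Al_2Si_3O_12) = 450.441 g/mol; M(CaO) = 56.077 g/mol.
Moles CaO per formula unit = 3 Ca ÷ 1 = 3.0000.
CaO fraction = (3.0000 × 56.077) / 450.441 = 168.231/450.441 = 0.3735.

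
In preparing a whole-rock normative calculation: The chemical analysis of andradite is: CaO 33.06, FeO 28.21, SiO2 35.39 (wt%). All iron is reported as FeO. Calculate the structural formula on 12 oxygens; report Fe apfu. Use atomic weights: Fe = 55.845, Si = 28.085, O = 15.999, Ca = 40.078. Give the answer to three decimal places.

2.181 Fe apfu

33.06 wt% CaO ÷ 56.077 g/mol = 0.58955 mol, giving 0.58955 Ca and 0.58955 O.
28.21 wt% FeO ÷ 71.844 g/mol = 0.39266 mol, giving 0.39266 Fe and 0.39266 O.
35.39 wt% SiO2 ÷ 60.083 g/mol = 0.58902 mol, giving 0.58902 Si and 1.17804 O.
Oxygen sums to 2.16025; scaling by 12/2.16025 = 5.55491 puts the formula on 12 O.
Fe: 0.39266 × 5.55491 = 2.181 atoms per formula unit.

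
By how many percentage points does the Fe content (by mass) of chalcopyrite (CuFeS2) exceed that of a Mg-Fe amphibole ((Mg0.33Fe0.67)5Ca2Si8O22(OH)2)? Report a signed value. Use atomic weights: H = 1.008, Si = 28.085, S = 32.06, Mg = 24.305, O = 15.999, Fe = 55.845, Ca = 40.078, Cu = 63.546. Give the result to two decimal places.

10.05 percentage points

Fe in CuFeS2: molar mass 183.511 g/mol; 1×55.845 = 55.845 g → 30.43 wt%.
Fe in (Mg0.33Fe0.67)5Ca2Si8O22(OH)2: molar mass 918.012 g/mol; 3.35×55.845 = 187.081 g → 20.38 wt%.
Difference = 30.43 − 20.38 = 10.05 percentage points.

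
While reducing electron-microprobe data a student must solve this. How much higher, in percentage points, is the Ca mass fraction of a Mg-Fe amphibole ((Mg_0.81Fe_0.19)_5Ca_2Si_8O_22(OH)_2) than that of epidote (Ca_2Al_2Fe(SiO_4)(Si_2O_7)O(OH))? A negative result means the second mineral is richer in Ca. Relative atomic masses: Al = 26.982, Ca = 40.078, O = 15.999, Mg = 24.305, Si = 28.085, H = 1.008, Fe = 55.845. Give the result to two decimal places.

-7.07 percentage points

M((Mg_0.81Fe_0.19)_5Ca_2Si_8O_22(OH)_2) = 842.316 g/mol, so wt% Ca = 80.156/842.316 × 100 = 9.52%.
M(Ca_2Al_2Fe(SiO_4)(Si_2O_7)O(OH)) = 483.215 g/mol, so wt% Ca = 80.156/483.215 × 100 = 16.59%.
9.52 − 16.59 = -7.07 pp.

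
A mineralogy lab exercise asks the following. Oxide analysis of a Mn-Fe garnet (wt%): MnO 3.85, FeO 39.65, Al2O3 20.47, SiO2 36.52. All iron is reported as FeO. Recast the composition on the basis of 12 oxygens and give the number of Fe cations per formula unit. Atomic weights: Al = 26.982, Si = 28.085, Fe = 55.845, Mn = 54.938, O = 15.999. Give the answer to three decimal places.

2.732 Fe apfu

MnO (M=70.937): mol = 0.05427; Mn = 0.05427, O = 0.05427.
FeO (M=71.844): mol = 0.55189; Fe = 0.55189, O = 0.55189.
Al2O3 (M=101.961): mol = 0.20076; Al = 0.40152, O = 0.60228.
SiO2 (M=60.083): mol = 0.60783; Si = 0.60783, O = 1.21566.
ΣO = 2.42410; factor = 12/ΣO = 4.95029.
Fe apfu = 0.55189 × 4.95029 = 2.732.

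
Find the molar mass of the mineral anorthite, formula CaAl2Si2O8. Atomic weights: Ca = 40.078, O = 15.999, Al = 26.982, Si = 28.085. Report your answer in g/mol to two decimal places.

278.20 g/mol

Ca: 1 × 40.078 = 40.0780
Al: 2 × 26.982 = 53.9640
Si: 2 × 28.085 = 56.1700
O: 8 × 15.999 = 127.9920
Summing the contributions gives the formula mass.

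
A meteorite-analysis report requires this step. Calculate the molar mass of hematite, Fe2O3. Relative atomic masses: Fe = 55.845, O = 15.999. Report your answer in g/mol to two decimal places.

159.69 g/mol

M = 2·55.845 + 3·15.999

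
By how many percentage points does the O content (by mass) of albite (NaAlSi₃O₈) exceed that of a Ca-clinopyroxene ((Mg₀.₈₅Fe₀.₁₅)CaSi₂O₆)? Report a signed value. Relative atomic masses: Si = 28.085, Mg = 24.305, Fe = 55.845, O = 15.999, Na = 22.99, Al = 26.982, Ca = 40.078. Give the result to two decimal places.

5.43 percentage points

M(NaAlSi₃O₈) = 262.219 g/mol, so wt% O = 127.992/262.219 × 100 = 48.81%.
M((Mg₀.₈₅Fe₀.₁₅)CaSi₂O₆) = 221.278 g/mol, so wt% O = 95.994/221.278 × 100 = 43.38%.
48.81 − 43.38 = 5.43 pp.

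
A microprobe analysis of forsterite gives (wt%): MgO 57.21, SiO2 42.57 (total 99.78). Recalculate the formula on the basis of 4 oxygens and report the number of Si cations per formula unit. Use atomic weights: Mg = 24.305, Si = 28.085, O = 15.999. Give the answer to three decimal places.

0.999 Si apfu

57.21 wt% MgO ÷ 40.304 g/mol = 1.41946 mol, giving 1.41946 Mg and 1.41946 O.
42.57 wt% SiO2 ÷ 60.083 g/mol = 0.70852 mol, giving 0.70852 Si and 1.41704 O.
Oxygen sums to 2.83650; scaling by 4/2.83650 = 1.41019 puts the formula on 4 O.
Si: 0.70852 × 1.41019 = 0.999 atoms per formula unit.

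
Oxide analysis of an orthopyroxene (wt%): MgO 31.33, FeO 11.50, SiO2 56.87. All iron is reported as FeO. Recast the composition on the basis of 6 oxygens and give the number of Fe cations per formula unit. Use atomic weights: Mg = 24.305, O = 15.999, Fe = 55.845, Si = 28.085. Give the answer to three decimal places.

31.33 wt% MgO ÷ 40.304 g/mol = 0.77734 mol, giving 0.77734 Mg and 0.77734 O.
11.50 wt% FeO ÷ 71.844 g/mol = 0.16007 mol, giving 0.16007 Fe and 0.16007 O.
56.87 wt% SiO2 ÷ 60.083 g/mol = 0.94652 mol, giving 0.94652 Si and 1.89304 O.
Oxygen sums to 2.83045; scaling by 6/2.83045 = 2.11980 puts the formula on 6 O.
Fe: 0.16007 × 2.11980 = 0.339 atoms per formula unit.

0.339 Fe apfu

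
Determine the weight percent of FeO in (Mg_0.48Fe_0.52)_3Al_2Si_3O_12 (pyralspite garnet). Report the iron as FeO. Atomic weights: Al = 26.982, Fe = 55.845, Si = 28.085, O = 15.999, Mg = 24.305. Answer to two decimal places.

Formula mass = 452.324 g/mol.
1.56 Fe → 1.5600 mol FeO per formula unit; M(FeO) = 71.844, so FeO mass = 112.077 g.
112.077/452.324 × 100 = 24.78 wt%.

24.78 wt%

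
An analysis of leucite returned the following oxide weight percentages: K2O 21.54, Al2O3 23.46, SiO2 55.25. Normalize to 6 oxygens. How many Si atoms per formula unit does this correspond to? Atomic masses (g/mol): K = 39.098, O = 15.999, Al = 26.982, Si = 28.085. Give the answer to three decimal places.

2.000 Si apfu

K2O: 21.54/94.195 = 0.22867 mol → 0.45734 mol K, 0.22867 mol O.
Al2O3: 23.46/101.961 = 0.23009 mol → 0.46018 mol Al, 0.69027 mol O.
SiO2: 55.25/60.083 = 0.91956 mol → 0.91956 mol Si, 1.83912 mol O.
Total oxygen = 2.75806 mol. Normalization factor = 6/2.75806 = 2.17544.
Si per 6 O = 0.91956 × 2.17544 = 2.000.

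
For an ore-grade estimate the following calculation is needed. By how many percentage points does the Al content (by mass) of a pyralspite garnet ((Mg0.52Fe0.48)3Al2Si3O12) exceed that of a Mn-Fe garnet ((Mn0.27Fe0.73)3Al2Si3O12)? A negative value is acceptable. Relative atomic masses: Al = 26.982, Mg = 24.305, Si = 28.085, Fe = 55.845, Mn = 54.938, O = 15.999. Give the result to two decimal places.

1.17 percentage points

First mineral: 53.964 g Al in 448.540 g formula = 12.03 wt% Al.
Second mineral: 53.964 g Al in 497.007 g formula = 10.86 wt% Al.
12.03% − 10.86% gives a difference of 1.17 percentage points.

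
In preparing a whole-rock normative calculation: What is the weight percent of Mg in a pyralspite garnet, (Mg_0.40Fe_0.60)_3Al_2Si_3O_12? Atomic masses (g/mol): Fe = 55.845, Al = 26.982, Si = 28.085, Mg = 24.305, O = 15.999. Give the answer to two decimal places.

M((Mg_0.40Fe_0.60)_3Al_2Si_3O_12) = 459.894 g/mol.
Mg contributes 1.20 × 24.305 = 29.166 g per mole.
29.166/459.894 = 0.0634 → 6.34%.

6.34 wt%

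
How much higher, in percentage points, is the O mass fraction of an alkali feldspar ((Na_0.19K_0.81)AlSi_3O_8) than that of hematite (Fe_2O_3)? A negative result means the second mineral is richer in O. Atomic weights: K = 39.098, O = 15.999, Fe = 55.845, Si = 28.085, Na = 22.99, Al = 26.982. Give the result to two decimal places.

16.44 percentage points

M((Na_0.19K_0.81)AlSi_3O_8) = 275.266 g/mol, so wt% O = 127.992/275.266 × 100 = 46.50%.
M(Fe_2O_3) = 159.687 g/mol, so wt% O = 47.997/159.687 × 100 = 30.06%.
46.50 − 30.06 = 16.44 pp.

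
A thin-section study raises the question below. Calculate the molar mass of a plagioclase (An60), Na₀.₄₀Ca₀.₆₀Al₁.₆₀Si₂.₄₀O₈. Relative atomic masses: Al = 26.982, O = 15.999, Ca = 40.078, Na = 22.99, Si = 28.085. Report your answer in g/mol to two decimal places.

271.81 g/mol

The formula mass is the sum 0.40×22.99 + 0.60×40.078 + 1.60×26.982 + 2.40×28.085 + 8×15.999.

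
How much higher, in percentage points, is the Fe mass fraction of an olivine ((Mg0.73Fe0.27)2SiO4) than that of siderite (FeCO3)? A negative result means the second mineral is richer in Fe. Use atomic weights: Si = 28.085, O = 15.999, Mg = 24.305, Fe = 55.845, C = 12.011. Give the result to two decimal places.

Fe in (Mg0.73Fe0.27)2SiO4: molar mass 157.723 g/mol; 0.54×55.845 = 30.156 g → 19.12 wt%.
Fe in FeCO3: molar mass 115.853 g/mol; 1×55.845 = 55.845 g → 48.20 wt%.
Difference = 19.12 − 48.20 = -29.08 percentage points.

-29.08 percentage points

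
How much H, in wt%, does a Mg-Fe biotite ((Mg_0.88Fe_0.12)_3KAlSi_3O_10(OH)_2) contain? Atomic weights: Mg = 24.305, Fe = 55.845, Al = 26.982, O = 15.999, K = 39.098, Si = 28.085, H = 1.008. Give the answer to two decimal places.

0.47 wt%

M((Mg_0.88Fe_0.12)_3KAlSi_3O_10(OH)_2) = 428.608 g/mol.
H contributes 2 × 1.008 = 2.016 g per mole.
2.016/428.608 = 0.0047 → 0.47%.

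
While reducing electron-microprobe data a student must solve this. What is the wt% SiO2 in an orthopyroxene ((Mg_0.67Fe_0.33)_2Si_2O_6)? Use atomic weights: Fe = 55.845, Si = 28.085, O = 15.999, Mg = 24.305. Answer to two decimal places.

M((Mg_0.67Fe_0.33)_2Si_2O_6) = 221.590 g/mol; M(SiO2) = 60.083 g/mol.
Moles SiO2 per formula unit = 2 Si ÷ 1 = 2.0000.
SiO2 fraction = (2.0000 × 60.083) / 221.590 = 120.166/221.590 = 0.5423.

54.23 wt%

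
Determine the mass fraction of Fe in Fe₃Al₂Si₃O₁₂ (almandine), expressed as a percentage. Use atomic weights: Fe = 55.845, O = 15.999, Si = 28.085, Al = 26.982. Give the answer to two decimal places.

M(Fe₃Al₂Si₃O₁₂) = 497.742 g/mol.
Fe contributes 3 × 55.845 = 167.535 g per mole.
167.535/497.742 = 0.3366 → 33.66%.

33.66 mass %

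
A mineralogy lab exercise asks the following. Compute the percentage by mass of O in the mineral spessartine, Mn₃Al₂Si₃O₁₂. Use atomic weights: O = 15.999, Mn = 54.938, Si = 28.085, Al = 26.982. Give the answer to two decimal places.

M(Mn₃Al₂Si₃O₁₂) = 495.021 g/mol.
O contributes 12 × 15.999 = 191.988 g per mole.
191.988/495.021 = 0.3878 → 38.78%.

38.78 wt%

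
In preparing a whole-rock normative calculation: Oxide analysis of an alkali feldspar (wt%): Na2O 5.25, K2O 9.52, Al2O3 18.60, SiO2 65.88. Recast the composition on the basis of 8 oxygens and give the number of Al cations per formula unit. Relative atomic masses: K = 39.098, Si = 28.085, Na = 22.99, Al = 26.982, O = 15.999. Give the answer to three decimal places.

0.998 Al apfu

Na2O: 5.25/61.979 = 0.08471 mol → 0.16942 mol Na, 0.08471 mol O.
K2O: 9.52/94.195 = 0.10107 mol → 0.20214 mol K, 0.10107 mol O.
Al2O3: 18.60/101.961 = 0.18242 mol → 0.36484 mol Al, 0.54726 mol O.
SiO2: 65.88/60.083 = 1.09648 mol → 1.09648 mol Si, 2.19296 mol O.
Total oxygen = 2.92600 mol. Normalization factor = 8/2.92600 = 2.73411.
Al per 8 O = 0.36484 × 2.73411 = 0.998.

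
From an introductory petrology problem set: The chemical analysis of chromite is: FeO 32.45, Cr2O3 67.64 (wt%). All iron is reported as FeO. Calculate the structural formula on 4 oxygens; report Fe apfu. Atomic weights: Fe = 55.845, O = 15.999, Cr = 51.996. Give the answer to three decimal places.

1.011 Fe apfu

FeO (M=71.844): mol = 0.45167; Fe = 0.45167, O = 0.45167.
Cr2O3 (M=151.989): mol = 0.44503; Cr = 0.89006, O = 1.33509.
ΣO = 1.78676; factor = 4/ΣO = 2.23869.
Fe apfu = 0.45167 × 2.23869 = 1.011.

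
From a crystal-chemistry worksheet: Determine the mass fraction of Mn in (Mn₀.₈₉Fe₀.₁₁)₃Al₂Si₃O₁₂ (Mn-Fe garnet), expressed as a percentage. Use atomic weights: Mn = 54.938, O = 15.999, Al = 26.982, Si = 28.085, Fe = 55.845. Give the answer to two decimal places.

Molar mass of (Mn₀.₈₉Fe₀.₁₁)₃Al₂Si₃O₁₂: 2.67·54.938 + 0.33·55.845 + 2·26.982 + 3·28.085 + 12·15.999 = 495.320 g/mol.
Mass of Mn per formula unit: 2.67 × 54.938 = 146.684 g.
Weight fraction Mn = 146.684 / 495.320 = 0.2961.

29.61 mass %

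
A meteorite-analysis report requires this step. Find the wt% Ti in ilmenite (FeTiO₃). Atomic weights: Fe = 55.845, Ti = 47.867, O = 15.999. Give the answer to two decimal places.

31.55 wt%

Molar mass of FeTiO₃: 1×55.845 + 1×47.867 + 3×15.999 = 151.709 g/mol.
Mass of Ti per formula unit: 1 × 47.867 = 47.867 g.
Weight fraction Ti = 47.867 / 151.709 = 0.3155.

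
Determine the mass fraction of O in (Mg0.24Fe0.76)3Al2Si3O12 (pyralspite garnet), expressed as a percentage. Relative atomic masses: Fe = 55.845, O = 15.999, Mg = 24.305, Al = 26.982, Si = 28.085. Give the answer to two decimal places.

Formula mass = 0.72·24.305 + 2.28·55.845 + 2·26.982 + 3·28.085 + 12·15.999 = 475.033 g/mol, of which 191.988 g is O.
So O makes up 191.988/475.033 = 0.4042 of the mass, i.e. 40.42%.

40.42 mass %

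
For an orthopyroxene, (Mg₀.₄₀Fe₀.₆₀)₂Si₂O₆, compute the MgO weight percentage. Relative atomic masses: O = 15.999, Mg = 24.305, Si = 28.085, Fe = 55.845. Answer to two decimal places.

Molar mass of (Mg₀.₄₀Fe₀.₆₀)₂Si₂O₆ = 0.80·24.305 + 1.20·55.845 + 2·28.085 + 6·15.999 = 238.622 g/mol.
Each formula unit contains 0.80 Mg, equivalent to 0.80/1 = 0.8000 mol MgO.
M(MgO) = 1×24.305 + 1×15.999 = 40.304 g/mol.
Mass of MgO per formula unit = 0.8000 × 40.304 = 32.243 g.
MgO wt% = 32.243 / 238.622 × 100 = 13.51%.

13.51 wt%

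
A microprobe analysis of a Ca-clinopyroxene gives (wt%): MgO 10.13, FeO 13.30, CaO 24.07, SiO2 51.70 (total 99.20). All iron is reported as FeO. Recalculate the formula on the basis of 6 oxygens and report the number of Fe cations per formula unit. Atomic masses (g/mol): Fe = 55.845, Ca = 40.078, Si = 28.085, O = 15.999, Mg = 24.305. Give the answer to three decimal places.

MgO (M=40.304): mol = 0.25134; Mg = 0.25134, O = 0.25134.
FeO (M=71.844): mol = 0.18512; Fe = 0.18512, O = 0.18512.
CaO (M=56.077): mol = 0.42923; Ca = 0.42923, O = 0.42923.
SiO2 (M=60.083): mol = 0.86048; Si = 0.86048, O = 1.72096.
ΣO = 2.58665; factor = 6/ΣO = 2.31960.
Fe apfu = 0.18512 × 2.31960 = 0.429.

0.429 Fe apfu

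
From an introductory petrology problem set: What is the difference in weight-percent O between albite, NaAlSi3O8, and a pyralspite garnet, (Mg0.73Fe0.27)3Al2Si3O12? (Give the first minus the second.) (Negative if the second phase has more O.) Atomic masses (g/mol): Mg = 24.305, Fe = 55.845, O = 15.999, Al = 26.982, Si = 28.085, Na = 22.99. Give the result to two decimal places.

M(NaAlSi3O8) = 262.219 g/mol, so wt% O = 127.992/262.219 × 100 = 48.81%.
M((Mg0.73Fe0.27)3Al2Si3O12) = 428.669 g/mol, so wt% O = 191.988/428.669 × 100 = 44.79%.
48.81 − 44.79 = 4.02 pp.

4.02 percentage points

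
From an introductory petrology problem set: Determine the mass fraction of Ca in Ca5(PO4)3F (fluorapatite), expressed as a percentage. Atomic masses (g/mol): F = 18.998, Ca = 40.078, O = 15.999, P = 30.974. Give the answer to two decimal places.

39.74 weight percent

Formula mass = 5·40.078 + 3·30.974 + 12·15.999 + 1·18.998 = 504.298 g/mol, of which 200.390 g is Ca.
So Ca makes up 200.390/504.298 = 0.3974 of the mass, i.e. 39.74%.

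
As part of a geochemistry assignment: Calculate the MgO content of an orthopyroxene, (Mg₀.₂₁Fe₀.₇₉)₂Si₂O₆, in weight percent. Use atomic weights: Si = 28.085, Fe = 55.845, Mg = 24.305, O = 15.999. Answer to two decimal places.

6.75 wt%

Formula mass = 250.607 g/mol.
0.42 Mg → 0.4200 mol MgO per formula unit; M(MgO) = 40.304, so MgO mass = 16.928 g.
16.928/250.607 × 100 = 6.75 wt%.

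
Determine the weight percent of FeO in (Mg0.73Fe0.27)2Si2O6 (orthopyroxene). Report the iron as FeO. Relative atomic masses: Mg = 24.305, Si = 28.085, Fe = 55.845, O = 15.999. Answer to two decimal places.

Formula mass = 217.806 g/mol.
0.54 Fe → 0.5400 mol FeO per formula unit; M(FeO) = 71.844, so FeO mass = 38.796 g.
38.796/217.806 × 100 = 17.81 wt%.

17.81 wt%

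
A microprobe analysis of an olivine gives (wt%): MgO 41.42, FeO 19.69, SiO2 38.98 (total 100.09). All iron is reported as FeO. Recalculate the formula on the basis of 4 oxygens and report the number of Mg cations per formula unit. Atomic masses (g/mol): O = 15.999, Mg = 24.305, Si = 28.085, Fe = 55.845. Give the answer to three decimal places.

1.581 Mg apfu

MgO: 41.42/40.304 = 1.02769 mol → 1.02769 mol Mg, 1.02769 mol O.
FeO: 19.69/71.844 = 0.27407 mol → 0.27407 mol Fe, 0.27407 mol O.
SiO2: 38.98/60.083 = 0.64877 mol → 0.64877 mol Si, 1.29754 mol O.
Total oxygen = 2.59930 mol. Normalization factor = 4/2.59930 = 1.53888.
Mg per 4 O = 1.02769 × 1.53888 = 1.581.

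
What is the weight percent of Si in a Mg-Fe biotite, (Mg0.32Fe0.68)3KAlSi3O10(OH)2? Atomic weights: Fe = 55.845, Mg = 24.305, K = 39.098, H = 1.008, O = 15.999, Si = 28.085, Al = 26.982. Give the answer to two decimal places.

17.49 wt%

Molar mass of (Mg0.32Fe0.68)3KAlSi3O10(OH)2: 0.96*24.305 + 2.04*55.845 + 1*39.098 + 1*26.982 + 3*28.085 + 12*15.999 + 2*1.008 = 481.596 g/mol.
Mass of Si per formula unit: 3 × 28.085 = 84.255 g.
Weight fraction Si = 84.255 / 481.596 = 0.1749.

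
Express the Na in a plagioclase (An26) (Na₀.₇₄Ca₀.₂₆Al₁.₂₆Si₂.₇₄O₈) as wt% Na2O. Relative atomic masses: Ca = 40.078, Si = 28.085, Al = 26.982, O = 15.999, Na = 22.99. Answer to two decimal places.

Molar mass of Na₀.₇₄Ca₀.₂₆Al₁.₂₆Si₂.₇₄O₈ = 0.74*22.99 + 0.26*40.078 + 1.26*26.982 + 2.74*28.085 + 8*15.999 = 266.375 g/mol.
Each formula unit contains 0.74 Na, equivalent to 0.74/2 = 0.3700 mol Na2O.
M(Na2O) = 2×22.99 + 1×15.999 = 61.979 g/mol.
Mass of Na2O per formula unit = 0.3700 × 61.979 = 22.932 g.
Na2O wt% = 22.932 / 266.375 × 100 = 8.61%.

8.61 wt%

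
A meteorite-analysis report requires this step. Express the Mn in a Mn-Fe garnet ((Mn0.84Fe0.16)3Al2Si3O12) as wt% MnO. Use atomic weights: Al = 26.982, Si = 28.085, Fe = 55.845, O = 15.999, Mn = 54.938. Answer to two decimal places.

M((Mn0.84Fe0.16)3Al2Si3O12) = 495.456 g/mol; M(MnO) = 70.937 g/mol.
Moles MnO per formula unit = 2.52 Mn ÷ 1 = 2.5200.
MnO fraction = (2.5200 × 70.937) / 495.456 = 178.761/495.456 = 0.3608.

36.08 wt%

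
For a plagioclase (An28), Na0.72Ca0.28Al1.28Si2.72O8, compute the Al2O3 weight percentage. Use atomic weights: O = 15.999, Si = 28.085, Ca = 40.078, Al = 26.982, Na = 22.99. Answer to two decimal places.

24.47 wt%

M(Na0.72Ca0.28Al1.28Si2.72O8) = 266.695 g/mol; M(Al2O3) = 101.961 g/mol.
Moles Al2O3 per formula unit = 1.28 Al ÷ 2 = 0.6400.
Al2O3 fraction = (0.6400 × 101.961) / 266.695 = 65.255/266.695 = 0.2447.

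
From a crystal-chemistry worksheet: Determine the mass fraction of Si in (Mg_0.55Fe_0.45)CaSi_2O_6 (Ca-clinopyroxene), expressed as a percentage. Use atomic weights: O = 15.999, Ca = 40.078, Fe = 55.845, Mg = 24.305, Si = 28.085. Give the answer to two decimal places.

M((Mg_0.55Fe_0.45)CaSi_2O_6) = 230.740 g/mol.
Si contributes 2 × 28.085 = 56.170 g per mole.
56.170/230.740 = 0.2434 → 24.34%.

24.34 weight percent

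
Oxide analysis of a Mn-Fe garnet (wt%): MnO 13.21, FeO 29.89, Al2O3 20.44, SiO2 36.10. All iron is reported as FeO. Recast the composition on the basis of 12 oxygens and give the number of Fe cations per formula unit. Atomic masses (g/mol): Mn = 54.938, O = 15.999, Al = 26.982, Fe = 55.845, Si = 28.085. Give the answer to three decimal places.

2.076 Fe apfu

13.21 wt% MnO ÷ 70.937 g/mol = 0.18622 mol, giving 0.18622 Mn and 0.18622 O.
29.89 wt% FeO ÷ 71.844 g/mol = 0.41604 mol, giving 0.41604 Fe and 0.41604 O.
20.44 wt% Al2O3 ÷ 101.961 g/mol = 0.20047 mol, giving 0.40094 Al and 0.60141 O.
36.10 wt% SiO2 ÷ 60.083 g/mol = 0.60084 mol, giving 0.60084 Si and 1.20168 O.
Oxygen sums to 2.40535; scaling by 12/2.40535 = 4.98888 puts the formula on 12 O.
Fe: 0.41604 × 4.98888 = 2.076 atoms per formula unit.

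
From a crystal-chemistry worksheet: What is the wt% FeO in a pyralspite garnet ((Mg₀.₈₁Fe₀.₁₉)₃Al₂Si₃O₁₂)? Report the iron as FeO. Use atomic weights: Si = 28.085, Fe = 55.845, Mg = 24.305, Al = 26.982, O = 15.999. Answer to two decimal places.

Formula mass = 421.100 g/mol.
0.57 Fe → 0.5700 mol FeO per formula unit; M(FeO) = 71.844, so FeO mass = 40.951 g.
40.951/421.100 × 100 = 9.72 wt%.

9.72 wt%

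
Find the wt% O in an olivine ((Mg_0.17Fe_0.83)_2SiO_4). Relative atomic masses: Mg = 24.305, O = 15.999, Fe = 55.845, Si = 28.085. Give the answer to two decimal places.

33.15 weight percent

M((Mg_0.17Fe_0.83)_2SiO_4) = 193.047 g/mol.
O contributes 4 × 15.999 = 63.996 g per mole.
63.996/193.047 = 0.3315 → 33.15%.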